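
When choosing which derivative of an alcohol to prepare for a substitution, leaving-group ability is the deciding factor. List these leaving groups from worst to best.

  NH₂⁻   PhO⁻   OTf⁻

OTf⁻: pKₐ(CF₃SO₃H (triflic acid)) ≈ -14
PhO⁻: pKₐ(C₆H₅OH (phenol)) ≈ 10
NH₂⁻: pKₐ(NH₃) ≈ 38 — extremely strong base; never a leaving group
The question asks for worst first, so the sequence is read in increasing leaving-group ability.

NH₂⁻ < PhO⁻ < OTf⁻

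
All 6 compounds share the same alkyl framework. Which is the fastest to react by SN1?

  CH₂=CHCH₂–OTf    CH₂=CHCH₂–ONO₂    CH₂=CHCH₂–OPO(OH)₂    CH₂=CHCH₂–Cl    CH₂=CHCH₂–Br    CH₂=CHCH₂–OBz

CH₂=CHCH₂–OTf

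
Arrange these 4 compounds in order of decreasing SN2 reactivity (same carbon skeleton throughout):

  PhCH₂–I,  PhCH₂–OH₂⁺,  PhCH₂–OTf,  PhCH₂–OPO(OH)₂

PhCH₂–OTf > PhCH₂–I > PhCH₂–OH₂⁺ > PhCH₂–OPO(OH)₂

Identical carbon frameworks mean the comparison reduces to leaving-group quality.
A good leaving group is a weak base: the lower the pKₐ of its conjugate acid, the more readily it departs.
PhCH₂–OTf loses OTf⁻: pKₐ(CF₃SO₃H (triflic acid)) ≈ -14
PhCH₂–I loses I⁻: pKₐ(HI) ≈ -10
PhCH₂–OH₂⁺ loses H₂O: pKₐ(H₃O⁺) ≈ -1.7
PhCH₂–OPO(OH)₂ loses H₂PO₄⁻: pKₐ(H₃PO₄) ≈ 2.1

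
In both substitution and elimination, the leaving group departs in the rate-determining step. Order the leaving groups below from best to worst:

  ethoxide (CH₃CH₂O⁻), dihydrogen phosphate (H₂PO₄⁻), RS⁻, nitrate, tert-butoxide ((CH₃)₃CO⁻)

Leaving-group ability tracks the stability of the departed species; conjugate-acid pKₐ is the usual yardstick (lower pKₐ → better LG).
nitrate: pKₐ(HNO₃) ≈ -1.3 — resonance-delocalised over three oxygens
dihydrogen phosphate (H₂PO₄⁻): pKₐ(H₃PO₄) ≈ 2.1 — moderate base; biological leaving group after further activation
RS⁻: pKₐ(RSH (a thiol)) ≈ 10.5
ethoxide (CH₃CH₂O⁻): pKₐ(CH₃CH₂OH) ≈ 16
tert-butoxide ((CH₃)₃CO⁻): pKₐ(t-BuOH) ≈ 18

nitrate > dihydrogen phosphate (H₂PO₄⁻) > RS⁻ > ethoxide (CH₃CH₂O⁻) > tert-butoxide ((CH₃)₃CO⁻)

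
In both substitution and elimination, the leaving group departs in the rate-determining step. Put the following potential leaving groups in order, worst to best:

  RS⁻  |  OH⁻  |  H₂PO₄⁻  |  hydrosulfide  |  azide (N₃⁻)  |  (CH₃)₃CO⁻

(CH₃)₃CO⁻ < OH⁻ < RS⁻ < hydrosulfide < azide (N₃⁻) < H₂PO₄⁻

Leaving-group ability tracks the stability of the departed species; conjugate-acid pKₐ is the usual yardstick (lower pKₐ → better LG).
H₂PO₄⁻: pKₐ(H₃PO₄) ≈ 2.1
azide (N₃⁻): pKₐ(HN₃) ≈ 4.7
hydrosulfide: pKₐ(H₂S) ≈ 7
RS⁻: pKₐ(RSH (a thiol)) ≈ 10.5
OH⁻: pKₐ(H₂O) ≈ 15.7
(CH₃)₃CO⁻: pKₐ(t-BuOH) ≈ 18
Listed from poorest to best leaving group as asked.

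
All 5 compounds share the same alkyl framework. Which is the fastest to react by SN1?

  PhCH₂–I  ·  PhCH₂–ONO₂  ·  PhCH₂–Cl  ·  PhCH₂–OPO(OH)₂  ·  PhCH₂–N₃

PhCH₂–I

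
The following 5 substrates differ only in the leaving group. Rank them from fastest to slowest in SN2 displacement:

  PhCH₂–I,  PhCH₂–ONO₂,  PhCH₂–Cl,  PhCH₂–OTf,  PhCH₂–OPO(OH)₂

PhCH₂–OTf > PhCH₂–I > PhCH₂–Cl > PhCH₂–ONO₂ > PhCH₂–OPO(OH)₂

Same R in every case — rank the leaving groups.
Rank by basicity of the departing species: weakest base leaves most easily.
PhCH₂–OTf loses OTf⁻: pKₐ(CF₃SO₃H (triflic acid)) ≈ -14
PhCH₂–I loses I⁻: pKₐ(HI) ≈ -10
PhCH₂–Cl loses Cl⁻: pKₐ(HCl) ≈ -7
PhCH₂–ONO₂ loses NO₃⁻: pKₐ(HNO₃) ≈ -1.3
PhCH₂–OPO(OH)₂ loses H₂PO₄⁻: pKₐ(H₃PO₄) ≈ 2.1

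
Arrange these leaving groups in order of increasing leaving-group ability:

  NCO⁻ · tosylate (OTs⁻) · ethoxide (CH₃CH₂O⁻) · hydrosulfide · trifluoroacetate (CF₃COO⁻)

ethoxide (CH₃CH₂O⁻) < hydrosulfide < NCO⁻ < trifluoroacetate (CF₃COO⁻) < tosylate (OTs⁻)

A good leaving group is a weak base: the lower the pKₐ of its conjugate acid, the more readily it departs.
tosylate (OTs⁻): pKₐ(p-CH₃C₆H₄SO₃H (TsOH)) ≈ -2.8
trifluoroacetate (CF₃COO⁻): pKₐ(CF₃COOH) ≈ 0.2
NCO⁻: pKₐ(HOCN) ≈ 3.5 — resonance between N and O
hydrosulfide: pKₐ(H₂S) ≈ 7
ethoxide (CH₃CH₂O⁻): pKₐ(CH₃CH₂OH) ≈ 16
Listed from poorest to best leaving group as asked.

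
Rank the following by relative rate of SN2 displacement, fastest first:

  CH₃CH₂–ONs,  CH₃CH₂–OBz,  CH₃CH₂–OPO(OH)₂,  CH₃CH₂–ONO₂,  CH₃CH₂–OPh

CH₃CH₂–ONs > CH₃CH₂–ONO₂ > CH₃CH₂–OPO(OH)₂ > CH₃CH₂–OBz > CH₃CH₂–OPh

Identical carbon frameworks mean the comparison reduces to leaving-group quality.
A good leaving group is a weak base: the lower the pKₐ of its conjugate acid, the more readily it departs.
CH₃CH₂–ONs loses ONs⁻: pKₐ(p-O₂NC₆H₄SO₃H) ≈ -3.5
CH₃CH₂–ONO₂ loses NO₃⁻: pKₐ(HNO₃) ≈ -1.3
CH₃CH₂–OPO(OH)₂ loses H₂PO₄⁻: pKₐ(H₃PO₄) ≈ 2.1
CH₃CH₂–OBz loses PhCOO⁻: pKₐ(C₆H₅COOH) ≈ 4.2
CH₃CH₂–OPh loses PhO⁻: pKₐ(C₆H₅OH (phenol)) ≈ 10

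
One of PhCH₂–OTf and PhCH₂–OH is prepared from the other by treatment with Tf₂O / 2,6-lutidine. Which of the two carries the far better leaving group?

From PhCH₂–OH the departing group would be OH⁻ (pKₐ(H₂O) ≈ 15.7). Strong base; essentially never leaves without prior activation.
From PhCH₂–OTf the leaving group is OTf⁻ (pKₐ(CF₃SO₃H (triflic acid)) ≈ -14). Charge spread over three oxygens and a CF₃ group; the premier leaving group in synthesis.
Treatment with Tf₂O / 2,6-lutidine works by converting the hydroxyl into a triflate, making PhCH₂–OTf enormously more reactive.

PhCH₂–OTf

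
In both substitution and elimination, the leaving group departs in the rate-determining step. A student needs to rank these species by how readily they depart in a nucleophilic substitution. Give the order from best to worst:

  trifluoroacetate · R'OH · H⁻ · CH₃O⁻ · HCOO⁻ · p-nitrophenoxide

A good leaving group is a weak base: the lower the pKₐ of its conjugate acid, the more readily it departs.
R'OH: pKₐ(R'OH₂⁺) ≈ -2.4
trifluoroacetate: pKₐ(CF₃COOH) ≈ 0.2 — strongly electron-withdrawing CF₃ stabilises the carboxylate
HCOO⁻: pKₐ(HCOOH) ≈ 3.8 — resonance-stabilised carboxylate
p-nitrophenoxide: pKₐ(p-nitrophenol) ≈ 7.2 — nitro group delocalises the charge; the classic chromogenic LG
CH₃O⁻: pKₐ(CH₃OH) ≈ 15.5 — strong base; alkoxides do not leave unassisted
H⁻: pKₐ(H₂) ≈ 36 — extremely strong base; leaves only in special hydride-transfer contexts

R'OH > trifluoroacetate > HCOO⁻ > p-nitrophenoxide > CH₃O⁻ > H⁻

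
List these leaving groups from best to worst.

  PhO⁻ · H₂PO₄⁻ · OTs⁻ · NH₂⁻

OTs⁻ > H₂PO₄⁻ > PhO⁻ > NH₂⁻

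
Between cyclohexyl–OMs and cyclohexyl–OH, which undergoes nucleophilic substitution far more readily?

cyclohexyl–OMs

From cyclohexyl–OH the departing group would be OH⁻ (pKₐ(H₂O) ≈ 15.7). Strong base; essentially never leaves without prior activation.
From cyclohexyl–OMs the leaving group is OMs⁻ (pKₐ(CH₃SO₃H (MsOH)) ≈ -1.9). Resonance-delocalised alkanesulfonate.
(In practice cyclohexyl–OMs is made from cyclohexyl–OH by treatment with MsCl / Et₃N, converting the hydroxyl into a mesylate.)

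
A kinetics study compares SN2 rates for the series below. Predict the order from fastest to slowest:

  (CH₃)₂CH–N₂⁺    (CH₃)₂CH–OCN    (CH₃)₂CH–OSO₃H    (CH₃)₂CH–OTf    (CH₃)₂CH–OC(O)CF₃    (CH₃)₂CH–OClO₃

(CH₃)₂CH–N₂⁺ > (CH₃)₂CH–OTf > (CH₃)₂CH–OClO₃ > (CH₃)₂CH–OSO₃H > (CH₃)₂CH–OC(O)CF₃ > (CH₃)₂CH–OCN

The skeletons are identical, so relative rate is governed entirely by leaving-group ability.
A good leaving group is a weak base: the lower the pKₐ of its conjugate acid, the more readily it departs.
(CH₃)₂CH–N₂⁺ loses N₂: no meaningful conjugate acid; N₂ departs as an exceptionally stable neutral molecule
(CH₃)₂CH–OTf loses OTf⁻: pKₐ(CF₃SO₃H (triflic acid)) ≈ -14
(CH₃)₂CH–OClO₃ loses ClO₄⁻: pKₐ(HClO₄) ≈ -10
(CH₃)₂CH–OSO₃H loses HSO₄⁻: pKₐ(H₂SO₄) ≈ -3
(CH₃)₂CH–OC(O)CF₃ loses CF₃COO⁻: pKₐ(CF₃COOH) ≈ 0.2
(CH₃)₂CH–OCN loses NCO⁻: pKₐ(HOCN) ≈ 3.5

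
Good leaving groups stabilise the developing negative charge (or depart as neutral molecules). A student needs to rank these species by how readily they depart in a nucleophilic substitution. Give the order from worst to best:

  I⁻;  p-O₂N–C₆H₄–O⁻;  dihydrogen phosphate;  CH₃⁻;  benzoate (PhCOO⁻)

Rank by basicity of the departing species: weakest base leaves most easily.
I⁻: pKₐ(HI) ≈ -10
dihydrogen phosphate: pKₐ(H₃PO₄) ≈ 2.1
benzoate (PhCOO⁻): pKₐ(C₆H₅COOH) ≈ 4.2
p-O₂N–C₆H₄–O⁻: pKₐ(p-nitrophenol) ≈ 7.2
CH₃⁻: pKₐ(CH₄) ≈ 48
Listed from poorest to best leaving group as asked.

CH₃⁻ < p-O₂N–C₆H₄–O⁻ < benzoate (PhCOO⁻) < dihydrogen phosphate < I⁻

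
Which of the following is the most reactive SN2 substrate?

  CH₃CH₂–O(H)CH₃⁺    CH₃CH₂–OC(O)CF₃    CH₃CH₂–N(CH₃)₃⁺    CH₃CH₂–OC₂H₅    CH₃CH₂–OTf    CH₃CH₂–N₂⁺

Identical carbon frameworks mean the comparison reduces to leaving-group quality.
The more stable X⁻ (or X) is on its own — i.e. the weaker a base it is — the better a leaving group it makes.
CH₃CH₂–N₂⁺ loses N₂: no meaningful conjugate acid; N₂ departs as an exceptionally stable neutral molecule
CH₃CH₂–OTf loses OTf⁻: pKₐ(CF₃SO₃H (triflic acid)) ≈ -14
CH₃CH₂–O(H)CH₃⁺ loses R'OH: pKₐ(R'OH₂⁺) ≈ -2.4
CH₃CH₂–OC(O)CF₃ loses CF₃COO⁻: pKₐ(CF₃COOH) ≈ 0.2
CH₃CH₂–N(CH₃)₃⁺ loses NR'₃: pKₐ(R'₃NH⁺) ≈ 10.7
CH₃CH₂–OC₂H₅ loses CH₃CH₂O⁻: pKₐ(CH₃CH₂OH) ≈ 16

CH₃CH₂–N₂⁺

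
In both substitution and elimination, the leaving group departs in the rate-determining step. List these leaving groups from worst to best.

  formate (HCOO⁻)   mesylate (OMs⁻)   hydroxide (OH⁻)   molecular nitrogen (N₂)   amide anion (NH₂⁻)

Rank by basicity of the departing species: weakest base leaves most easily.
molecular nitrogen (N₂): no meaningful conjugate acid; N₂ departs as an exceptionally stable neutral molecule
mesylate (OMs⁻): pKₐ(CH₃SO₃H (MsOH)) ≈ -1.9
formate (HCOO⁻): pKₐ(HCOOH) ≈ 3.8 — resonance-stabilised carboxylate
hydroxide (OH⁻): pKₐ(H₂O) ≈ 15.7 — strong base; essentially never leaves without prior activation
amide anion (NH₂⁻): pKₐ(NH₃) ≈ 38
The question asks for worst first, so the sequence is read in increasing leaving-group ability.

amide anion (NH₂⁻) < hydroxide (OH⁻) < formate (HCOO⁻) < mesylate (OMs⁻) < molecular nitrogen (N₂)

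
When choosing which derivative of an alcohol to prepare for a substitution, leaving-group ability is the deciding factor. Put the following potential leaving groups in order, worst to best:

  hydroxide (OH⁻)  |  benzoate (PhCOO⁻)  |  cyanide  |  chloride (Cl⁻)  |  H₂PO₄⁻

hydroxide (OH⁻) < cyanide < benzoate (PhCOO⁻) < H₂PO₄⁻ < chloride (Cl⁻)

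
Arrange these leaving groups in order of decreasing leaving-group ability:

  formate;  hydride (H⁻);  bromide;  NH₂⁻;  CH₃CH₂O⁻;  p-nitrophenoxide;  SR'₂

bromide > SR'₂ > formate > p-nitrophenoxide > CH₃CH₂O⁻ > hydride (H⁻) > NH₂⁻

A good leaving group is a weak base: the lower the pKₐ of its conjugate acid, the more readily it departs.
bromide: pKₐ(HBr) ≈ -9
SR'₂: pKₐ(R'₂SH⁺) ≈ -7
formate: pKₐ(HCOOH) ≈ 3.8
p-nitrophenoxide: pKₐ(p-nitrophenol) ≈ 7.2
CH₃CH₂O⁻: pKₐ(CH₃CH₂OH) ≈ 16
hydride (H⁻): pKₐ(H₂) ≈ 36
NH₂⁻: pKₐ(NH₃) ≈ 38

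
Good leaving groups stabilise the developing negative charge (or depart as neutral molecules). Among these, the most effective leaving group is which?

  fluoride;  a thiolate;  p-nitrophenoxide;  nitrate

nitrate

Leaving-group ability tracks the stability of the departed species; conjugate-acid pKₐ is the usual yardstick (lower pKₐ → better LG).
nitrate: pKₐ(HNO₃) ≈ -1.3
fluoride: pKₐ(HF) ≈ 3.2
p-nitrophenoxide: pKₐ(p-nitrophenol) ≈ 7.2
a thiolate: pKₐ(RSH (a thiol)) ≈ 10.5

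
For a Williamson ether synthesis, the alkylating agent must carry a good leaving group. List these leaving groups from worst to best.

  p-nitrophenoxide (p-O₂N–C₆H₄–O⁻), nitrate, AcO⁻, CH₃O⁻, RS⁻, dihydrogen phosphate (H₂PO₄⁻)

CH₃O⁻ < RS⁻ < p-nitrophenoxide (p-O₂N–C₆H₄–O⁻) < AcO⁻ < dihydrogen phosphate (H₂PO₄⁻) < nitrate

The more stable X⁻ (or X) is on its own — i.e. the weaker a base it is — the better a leaving group it makes.
nitrate: pKₐ(HNO₃) ≈ -1.3
dihydrogen phosphate (H₂PO₄⁻): pKₐ(H₃PO₄) ≈ 2.1
AcO⁻: pKₐ(CH₃COOH) ≈ 4.8
p-nitrophenoxide (p-O₂N–C₆H₄–O⁻): pKₐ(p-nitrophenol) ≈ 7.2
RS⁻: pKₐ(RSH (a thiol)) ≈ 10.5
CH₃O⁻: pKₐ(CH₃OH) ≈ 15.5
Reversing gives the worst-to-best order requested.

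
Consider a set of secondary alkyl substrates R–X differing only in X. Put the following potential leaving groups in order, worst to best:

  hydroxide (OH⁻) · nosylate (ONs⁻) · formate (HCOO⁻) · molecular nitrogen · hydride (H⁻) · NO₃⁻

hydride (H⁻) < hydroxide (OH⁻) < formate (HCOO⁻) < NO₃⁻ < nosylate (ONs⁻) < molecular nitrogen

The more stable X⁻ (or X) is on its own — i.e. the weaker a base it is — the better a leaving group it makes.
molecular nitrogen: no meaningful conjugate acid; N₂ departs as an exceptionally stable neutral molecule
nosylate (ONs⁻): pKₐ(p-O₂NC₆H₄SO₃H) ≈ -3.5 — p-nitro group further stabilises the sulfonate
NO₃⁻: pKₐ(HNO₃) ≈ -1.3
formate (HCOO⁻): pKₐ(HCOOH) ≈ 3.8
hydroxide (OH⁻): pKₐ(H₂O) ≈ 15.7
hydride (H⁻): pKₐ(H₂) ≈ 36 — extremely strong base; leaves only in special hydride-transfer contexts
The question asks for worst first, so the sequence is read in increasing leaving-group ability.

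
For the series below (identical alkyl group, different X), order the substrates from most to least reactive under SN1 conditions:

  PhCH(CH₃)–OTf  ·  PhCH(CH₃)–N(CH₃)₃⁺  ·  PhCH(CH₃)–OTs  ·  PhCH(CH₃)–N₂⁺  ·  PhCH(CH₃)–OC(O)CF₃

Identical carbon frameworks mean the comparison reduces to leaving-group quality.
The more stable X⁻ (or X) is on its own — i.e. the weaker a base it is — the better a leaving group it makes.
PhCH(CH₃)–N₂⁺ loses N₂: no meaningful conjugate acid; N₂ departs as an exceptionally stable neutral molecule
PhCH(CH₃)–OTf loses OTf⁻: pKₐ(CF₃SO₃H (triflic acid)) ≈ -14
PhCH(CH₃)–OTs loses OTs⁻: pKₐ(p-CH₃C₆H₄SO₃H (TsOH)) ≈ -2.8
PhCH(CH₃)–OC(O)CF₃ loses CF₃COO⁻: pKₐ(CF₃COOH) ≈ 0.2
PhCH(CH₃)–N(CH₃)₃⁺ loses NR'₃: pKₐ(R'₃NH⁺) ≈ 10.7

PhCH(CH₃)–N₂⁺ > PhCH(CH₃)–OTf > PhCH(CH₃)–OTs > PhCH(CH₃)–OC(O)CF₃ > PhCH(CH₃)–N(CH₃)₃⁺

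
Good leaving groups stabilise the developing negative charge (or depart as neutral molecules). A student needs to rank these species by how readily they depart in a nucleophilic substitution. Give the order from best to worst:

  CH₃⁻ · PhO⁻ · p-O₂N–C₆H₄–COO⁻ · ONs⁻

The more stable X⁻ (or X) is on its own — i.e. the weaker a base it is — the better a leaving group it makes.
ONs⁻: pKₐ(p-O₂NC₆H₄SO₃H) ≈ -3.5
p-O₂N–C₆H₄–COO⁻: pKₐ(p-nitrobenzoic acid) ≈ 3.4 — electron-withdrawing nitro group stabilises the carboxylate
PhO⁻: pKₐ(C₆H₅OH (phenol)) ≈ 10
CH₃⁻: pKₐ(CH₄) ≈ 48 — unstabilised carbanion; the worst conceivable leaving group

ONs⁻ > p-O₂N–C₆H₄–COO⁻ > PhO⁻ > CH₃⁻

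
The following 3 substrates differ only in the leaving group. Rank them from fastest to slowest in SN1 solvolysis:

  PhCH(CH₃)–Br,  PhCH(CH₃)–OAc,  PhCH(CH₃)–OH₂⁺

Same R in every case — rank the leaving groups.
A good leaving group is a weak base: the lower the pKₐ of its conjugate acid, the more readily it departs.
PhCH(CH₃)–Br loses Br⁻: pKₐ(HBr) ≈ -9
PhCH(CH₃)–OH₂⁺ loses H₂O: pKₐ(H₃O⁺) ≈ -1.7
PhCH(CH₃)–OAc loses AcO⁻: pKₐ(CH₃COOH) ≈ 4.8

PhCH(CH₃)–Br > PhCH(CH₃)–OH₂⁺ > PhCH(CH₃)–OAc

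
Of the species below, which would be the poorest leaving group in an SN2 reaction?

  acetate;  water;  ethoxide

ethoxide

Leaving-group ability tracks the stability of the departed species; conjugate-acid pKₐ is the usual yardstick (lower pKₐ → better LG).
water: pKₐ(H₃O⁺) ≈ -1.7
acetate: pKₐ(CH₃COOH) ≈ 4.8
ethoxide: pKₐ(CH₃CH₂OH) ≈ 16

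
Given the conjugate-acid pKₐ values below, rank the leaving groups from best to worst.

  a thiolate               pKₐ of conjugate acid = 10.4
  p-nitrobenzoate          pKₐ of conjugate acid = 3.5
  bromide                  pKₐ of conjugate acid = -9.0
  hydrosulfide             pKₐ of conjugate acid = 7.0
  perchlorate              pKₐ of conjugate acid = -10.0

perchlorate > bromide > p-nitrobenzoate > hydrosulfide > a thiolate

Lower conjugate-acid pKₐ ⇒ weaker base ⇒ better leaving group.
Sorting by the given values: perchlorate (-10.0), bromide (-9.0), p-nitrobenzoate (3.5), hydrosulfide (7.0), a thiolate (10.4).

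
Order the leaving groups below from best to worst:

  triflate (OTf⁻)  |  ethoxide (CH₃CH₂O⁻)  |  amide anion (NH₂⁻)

triflate (OTf⁻) > ethoxide (CH₃CH₂O⁻) > amide anion (NH₂⁻)

The more stable X⁻ (or X) is on its own — i.e. the weaker a base it is — the better a leaving group it makes.
triflate (OTf⁻): pKₐ(CF₃SO₃H (triflic acid)) ≈ -14
ethoxide (CH₃CH₂O⁻): pKₐ(CH₃CH₂OH) ≈ 16 — strong base; alkoxides do not leave unassisted
amide anion (NH₂⁻): pKₐ(NH₃) ≈ 38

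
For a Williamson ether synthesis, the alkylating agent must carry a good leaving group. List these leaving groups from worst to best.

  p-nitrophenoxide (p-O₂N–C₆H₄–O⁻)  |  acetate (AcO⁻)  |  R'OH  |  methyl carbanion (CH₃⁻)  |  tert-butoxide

methyl carbanion (CH₃⁻) < tert-butoxide < p-nitrophenoxide (p-O₂N–C₆H₄–O⁻) < acetate (AcO⁻) < R'OH

The more stable X⁻ (or X) is on its own — i.e. the weaker a base it is — the better a leaving group it makes.
R'OH: pKₐ(R'OH₂⁺) ≈ -2.4
acetate (AcO⁻): pKₐ(CH₃COOH) ≈ 4.8 — resonance-stabilised but still a weak base
p-nitrophenoxide (p-O₂N–C₆H₄–O⁻): pKₐ(p-nitrophenol) ≈ 7.2
tert-butoxide: pKₐ(t-BuOH) ≈ 18 — bulky, strongly basic alkoxide
methyl carbanion (CH₃⁻): pKₐ(CH₄) ≈ 48 — unstabilised carbanion; the worst conceivable leaving group
Listed from poorest to best leaving group as asked.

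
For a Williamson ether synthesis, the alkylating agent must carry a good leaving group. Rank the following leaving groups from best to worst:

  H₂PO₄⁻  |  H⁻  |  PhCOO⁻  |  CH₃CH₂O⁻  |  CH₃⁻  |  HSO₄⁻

Leaving-group ability tracks the stability of the departed species; conjugate-acid pKₐ is the usual yardstick (lower pKₐ → better LG).
HSO₄⁻: pKₐ(H₂SO₄) ≈ -3
H₂PO₄⁻: pKₐ(H₃PO₄) ≈ 2.1 — moderate base; biological leaving group after further activation
PhCOO⁻: pKₐ(C₆H₅COOH) ≈ 4.2 — aryl carboxylate
CH₃CH₂O⁻: pKₐ(CH₃CH₂OH) ≈ 16
H⁻: pKₐ(H₂) ≈ 36
CH₃⁻: pKₐ(CH₄) ≈ 48 — unstabilised carbanion; the worst conceivable leaving group

HSO₄⁻ > H₂PO₄⁻ > PhCOO⁻ > CH₃CH₂O⁻ > H⁻ > CH₃⁻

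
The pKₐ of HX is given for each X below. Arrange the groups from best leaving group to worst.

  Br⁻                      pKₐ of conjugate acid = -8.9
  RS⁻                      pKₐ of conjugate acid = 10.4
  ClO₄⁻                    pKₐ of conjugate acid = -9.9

Lower conjugate-acid pKₐ ⇒ weaker base ⇒ better leaving group.
Sorting by the given values: ClO₄⁻ (-9.9), Br⁻ (-8.9), RS⁻ (10.4).

ClO₄⁻ > Br⁻ > RS⁻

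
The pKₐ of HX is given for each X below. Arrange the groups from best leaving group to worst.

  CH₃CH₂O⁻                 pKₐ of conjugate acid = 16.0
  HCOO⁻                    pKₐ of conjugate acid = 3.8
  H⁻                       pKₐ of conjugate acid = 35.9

Lower conjugate-acid pKₐ ⇒ weaker base ⇒ better leaving group.
Sorting by the given values: HCOO⁻ (3.8), CH₃CH₂O⁻ (16.0), H⁻ (35.9).

HCOO⁻ > CH₃CH₂O⁻ > H⁻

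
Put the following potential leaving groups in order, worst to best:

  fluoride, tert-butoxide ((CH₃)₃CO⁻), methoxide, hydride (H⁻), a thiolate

The more stable X⁻ (or X) is on its own — i.e. the weaker a base it is — the better a leaving group it makes.
fluoride: pKₐ(HF) ≈ 3.2
a thiolate: pKₐ(RSH (a thiol)) ≈ 10.5
methoxide: pKₐ(CH₃OH) ≈ 15.5
tert-butoxide ((CH₃)₃CO⁻): pKₐ(t-BuOH) ≈ 18
hydride (H⁻): pKₐ(H₂) ≈ 36 — extremely strong base; leaves only in special hydride-transfer contexts
The question asks for worst first, so the sequence is read in increasing leaving-group ability.

hydride (H⁻) < tert-butoxide ((CH₃)₃CO⁻) < methoxide < a thiolate < fluoride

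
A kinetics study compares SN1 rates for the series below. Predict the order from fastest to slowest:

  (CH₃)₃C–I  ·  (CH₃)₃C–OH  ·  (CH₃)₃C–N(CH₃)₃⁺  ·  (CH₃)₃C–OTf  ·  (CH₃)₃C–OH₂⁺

(CH₃)₃C–OTf > (CH₃)₃C–I > (CH₃)₃C–OH₂⁺ > (CH₃)₃C–N(CH₃)₃⁺ > (CH₃)₃C–OH

With the same alkyl group throughout, only the leaving group differentiates the rates.
Rank by basicity of the departing species: weakest base leaves most easily.
(CH₃)₃C–OTf loses OTf⁻: pKₐ(CF₃SO₃H (triflic acid)) ≈ -14
(CH₃)₃C–I loses I⁻: pKₐ(HI) ≈ -10
(CH₃)₃C–OH₂⁺ loses H₂O: pKₐ(H₃O⁺) ≈ -1.7
(CH₃)₃C–N(CH₃)₃⁺ loses NR'₃: pKₐ(R'₃NH⁺) ≈ 10.7
(CH₃)₃C–OH loses OH⁻: pKₐ(H₂O) ≈ 15.7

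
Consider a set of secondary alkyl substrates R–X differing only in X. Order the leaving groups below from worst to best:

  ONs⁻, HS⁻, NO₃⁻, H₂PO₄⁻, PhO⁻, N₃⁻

PhO⁻ < HS⁻ < N₃⁻ < H₂PO₄⁻ < NO₃⁻ < ONs⁻

ONs⁻: pKₐ(p-O₂NC₆H₄SO₃H) ≈ -3.5
NO₃⁻: pKₐ(HNO₃) ≈ -1.3
H₂PO₄⁻: pKₐ(H₃PO₄) ≈ 2.1 — moderate base; biological leaving group after further activation
N₃⁻: pKₐ(HN₃) ≈ 4.7
HS⁻: pKₐ(H₂S) ≈ 7 — larger and more polarisable than the oxygen analogue
PhO⁻: pKₐ(C₆H₅OH (phenol)) ≈ 10 — resonance into the ring helps, but still a poor LG
Listed from poorest to best leaving group as asked.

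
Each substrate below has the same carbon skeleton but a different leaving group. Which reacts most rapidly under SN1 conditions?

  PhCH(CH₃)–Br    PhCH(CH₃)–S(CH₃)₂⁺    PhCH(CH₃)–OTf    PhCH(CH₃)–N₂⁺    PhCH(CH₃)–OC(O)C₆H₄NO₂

With the same alkyl group throughout, only the leaving group differentiates the rates.
The more stable X⁻ (or X) is on its own — i.e. the weaker a base it is — the better a leaving group it makes.
PhCH(CH₃)–N₂⁺ loses N₂: no meaningful conjugate acid; N₂ departs as an exceptionally stable neutral molecule
PhCH(CH₃)–OTf loses OTf⁻: pKₐ(CF₃SO₃H (triflic acid)) ≈ -14
PhCH(CH₃)–Br loses Br⁻: pKₐ(HBr) ≈ -9
PhCH(CH₃)–S(CH₃)₂⁺ loses SR'₂: pKₐ(R'₂SH⁺) ≈ -7
PhCH(CH₃)–OC(O)C₆H₄NO₂ loses p-O₂N–C₆H₄–COO⁻: pKₐ(p-nitrobenzoic acid) ≈ 3.4

PhCH(CH₃)–N₂⁺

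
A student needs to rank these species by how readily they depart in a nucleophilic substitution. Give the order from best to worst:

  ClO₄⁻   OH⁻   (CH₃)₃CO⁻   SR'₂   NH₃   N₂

The more stable X⁻ (or X) is on its own — i.e. the weaker a base it is — the better a leaving group it makes.
N₂: no meaningful conjugate acid; N₂ departs as an exceptionally stable neutral molecule
ClO₄⁻: pKₐ(HClO₄) ≈ -10
SR'₂: pKₐ(R'₂SH⁺) ≈ -7
NH₃: pKₐ(NH₄⁺) ≈ 9.2
OH⁻: pKₐ(H₂O) ≈ 15.7
(CH₃)₃CO⁻: pKₐ(t-BuOH) ≈ 18

N₂ > ClO₄⁻ > SR'₂ > NH₃ > OH⁻ > (CH₃)₃CO⁻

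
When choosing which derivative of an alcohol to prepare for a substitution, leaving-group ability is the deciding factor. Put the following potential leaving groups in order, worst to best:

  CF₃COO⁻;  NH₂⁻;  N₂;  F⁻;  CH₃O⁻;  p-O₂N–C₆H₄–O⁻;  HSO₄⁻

NH₂⁻ < CH₃O⁻ < p-O₂N–C₆H₄–O⁻ < F⁻ < CF₃COO⁻ < HSO₄⁻ < N₂

A good leaving group is a weak base: the lower the pKₐ of its conjugate acid, the more readily it departs.
N₂: no meaningful conjugate acid; N₂ departs as an exceptionally stable neutral molecule
HSO₄⁻: pKₐ(H₂SO₄) ≈ -3 — conjugate base of a strong mineral acid
CF₃COO⁻: pKₐ(CF₃COOH) ≈ 0.2 — strongly electron-withdrawing CF₃ stabilises the carboxylate
F⁻: pKₐ(HF) ≈ 3.2 — small and strongly basic; the poor halide leaving group
p-O₂N–C₆H₄–O⁻: pKₐ(p-nitrophenol) ≈ 7.2
CH₃O⁻: pKₐ(CH₃OH) ≈ 15.5 — strong base; alkoxides do not leave unassisted
NH₂⁻: pKₐ(NH₃) ≈ 38 — extremely strong base; never a leaving group
Reversing gives the worst-to-best order requested.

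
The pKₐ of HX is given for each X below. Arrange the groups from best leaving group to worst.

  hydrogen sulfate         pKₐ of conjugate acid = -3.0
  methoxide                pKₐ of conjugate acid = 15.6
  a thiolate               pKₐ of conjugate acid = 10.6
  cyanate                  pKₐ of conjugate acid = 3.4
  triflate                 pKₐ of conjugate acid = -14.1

triflate > hydrogen sulfate > cyanate > a thiolate > methoxide

Lower conjugate-acid pKₐ ⇒ weaker base ⇒ better leaving group.
Sorting by the given values: triflate (-14.1), hydrogen sulfate (-3.0), cyanate (3.4), a thiolate (10.6), methoxide (15.6).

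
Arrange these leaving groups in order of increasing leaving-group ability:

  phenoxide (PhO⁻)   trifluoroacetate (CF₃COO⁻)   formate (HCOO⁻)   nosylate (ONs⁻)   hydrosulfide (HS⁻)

phenoxide (PhO⁻) < hydrosulfide (HS⁻) < formate (HCOO⁻) < trifluoroacetate (CF₃COO⁻) < nosylate (ONs⁻)

The more stable X⁻ (or X) is on its own — i.e. the weaker a base it is — the better a leaving group it makes.
nosylate (ONs⁻): pKₐ(p-O₂NC₆H₄SO₃H) ≈ -3.5 — p-nitro group further stabilises the sulfonate
trifluoroacetate (CF₃COO⁻): pKₐ(CF₃COOH) ≈ 0.2 — strongly electron-withdrawing CF₃ stabilises the carboxylate
formate (HCOO⁻): pKₐ(HCOOH) ≈ 3.8 — resonance-stabilised carboxylate
hydrosulfide (HS⁻): pKₐ(H₂S) ≈ 7
phenoxide (PhO⁻): pKₐ(C₆H₅OH (phenol)) ≈ 10 — resonance into the ring helps, but still a poor LG
Reversing gives the worst-to-best order requested.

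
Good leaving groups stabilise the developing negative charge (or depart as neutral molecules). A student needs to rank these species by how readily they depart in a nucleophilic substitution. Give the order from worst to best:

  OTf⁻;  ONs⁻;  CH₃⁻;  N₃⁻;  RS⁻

CH₃⁻ < RS⁻ < N₃⁻ < ONs⁻ < OTf⁻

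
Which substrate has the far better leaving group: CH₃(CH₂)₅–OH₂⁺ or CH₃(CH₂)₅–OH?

CH₃(CH₂)₅–OH₂⁺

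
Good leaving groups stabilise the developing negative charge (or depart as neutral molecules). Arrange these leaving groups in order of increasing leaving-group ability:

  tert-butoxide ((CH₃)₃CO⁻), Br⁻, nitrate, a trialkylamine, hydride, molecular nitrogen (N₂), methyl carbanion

methyl carbanion < hydride < tert-butoxide ((CH₃)₃CO⁻) < a trialkylamine < nitrate < Br⁻ < molecular nitrogen (N₂)

molecular nitrogen (N₂): no meaningful conjugate acid; N₂ departs as an exceptionally stable neutral molecule
Br⁻: pKₐ(HBr) ≈ -9
nitrate: pKₐ(HNO₃) ≈ -1.3 — resonance-delocalised over three oxygens
a trialkylamine: pKₐ(R'₃NH⁺) ≈ 10.7 — neutral but still a fairly strong base; Hofmann-elimination LG
tert-butoxide ((CH₃)₃CO⁻): pKₐ(t-BuOH) ≈ 18
hydride: pKₐ(H₂) ≈ 36 — extremely strong base; leaves only in special hydride-transfer contexts
methyl carbanion: pKₐ(CH₄) ≈ 48
Reversing gives the worst-to-best order requested.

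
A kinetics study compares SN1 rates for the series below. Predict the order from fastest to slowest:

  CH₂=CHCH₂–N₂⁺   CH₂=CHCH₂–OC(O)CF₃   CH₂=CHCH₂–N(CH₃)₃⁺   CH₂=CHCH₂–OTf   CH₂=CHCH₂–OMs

CH₂=CHCH₂–N₂⁺ > CH₂=CHCH₂–OTf > CH₂=CHCH₂–OMs > CH₂=CHCH₂–OC(O)CF₃ > CH₂=CHCH₂–N(CH₃)₃⁺

With the same alkyl group throughout, only the leaving group differentiates the rates.
Rank by basicity of the departing species: weakest base leaves most easily.
CH₂=CHCH₂–N₂⁺ loses N₂: no meaningful conjugate acid; N₂ departs as an exceptionally stable neutral molecule
CH₂=CHCH₂–OTf loses OTf⁻: pKₐ(CF₃SO₃H (triflic acid)) ≈ -14
CH₂=CHCH₂–OMs loses OMs⁻: pKₐ(CH₃SO₃H (MsOH)) ≈ -1.9
CH₂=CHCH₂–OC(O)CF₃ loses CF₃COO⁻: pKₐ(CF₃COOH) ≈ 0.2
CH₂=CHCH₂–N(CH₃)₃⁺ loses NR'₃: pKₐ(R'₃NH⁺) ≈ 10.7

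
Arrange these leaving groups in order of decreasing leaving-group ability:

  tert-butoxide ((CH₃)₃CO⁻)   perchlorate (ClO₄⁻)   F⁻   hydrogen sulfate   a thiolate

perchlorate (ClO₄⁻) > hydrogen sulfate > F⁻ > a thiolate > tert-butoxide ((CH₃)₃CO⁻)

perchlorate (ClO₄⁻): pKₐ(HClO₄) ≈ -10
hydrogen sulfate: pKₐ(H₂SO₄) ≈ -3
F⁻: pKₐ(HF) ≈ 3.2
a thiolate: pKₐ(RSH (a thiol)) ≈ 10.5
tert-butoxide ((CH₃)₃CO⁻): pKₐ(t-BuOH) ≈ 18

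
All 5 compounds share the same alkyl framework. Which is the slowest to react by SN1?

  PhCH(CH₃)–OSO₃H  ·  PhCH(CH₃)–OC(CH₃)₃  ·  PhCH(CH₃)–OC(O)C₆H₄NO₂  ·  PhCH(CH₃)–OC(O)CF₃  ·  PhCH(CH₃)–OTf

PhCH(CH₃)–OC(CH₃)₃

Same R in every case — rank the leaving groups.
The more stable X⁻ (or X) is on its own — i.e. the weaker a base it is — the better a leaving group it makes.
PhCH(CH₃)–OTf loses OTf⁻: pKₐ(CF₃SO₃H (triflic acid)) ≈ -14
PhCH(CH₃)–OSO₃H loses HSO₄⁻: pKₐ(H₂SO₄) ≈ -3
PhCH(CH₃)–OC(O)CF₃ loses CF₃COO⁻: pKₐ(CF₃COOH) ≈ 0.2
PhCH(CH₃)–OC(O)C₆H₄NO₂ loses p-O₂N–C₆H₄–COO⁻: pKₐ(p-nitrobenzoic acid) ≈ 3.4
PhCH(CH₃)–OC(CH₃)₃ loses (CH₃)₃CO⁻: pKₐ(t-BuOH) ≈ 18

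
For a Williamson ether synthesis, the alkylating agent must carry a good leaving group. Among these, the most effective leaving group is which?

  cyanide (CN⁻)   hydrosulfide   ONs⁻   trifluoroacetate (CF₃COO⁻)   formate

ONs⁻: pKₐ(p-O₂NC₆H₄SO₃H) ≈ -3.5
trifluoroacetate (CF₃COO⁻): pKₐ(CF₃COOH) ≈ 0.2
formate: pKₐ(HCOOH) ≈ 3.8
hydrosulfide: pKₐ(H₂S) ≈ 7
cyanide (CN⁻): pKₐ(HCN) ≈ 9.2

ONs⁻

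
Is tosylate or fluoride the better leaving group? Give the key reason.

tosylate is the better leaving group.
pKₐ(p-CH₃C₆H₄SO₃H (TsOH)) ≈ -2.8 versus pKₐ(HF) ≈ 3.2: tosylate is the much weaker base.
Resonance-delocalised arenesulfonate.

tosylate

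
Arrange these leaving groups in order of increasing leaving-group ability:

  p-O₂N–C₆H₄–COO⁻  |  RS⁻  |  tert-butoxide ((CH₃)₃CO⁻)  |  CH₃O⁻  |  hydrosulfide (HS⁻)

tert-butoxide ((CH₃)₃CO⁻) < CH₃O⁻ < RS⁻ < hydrosulfide (HS⁻) < p-O₂N–C₆H₄–COO⁻

Rank by basicity of the departing species: weakest base leaves most easily.
p-O₂N–C₆H₄–COO⁻: pKₐ(p-nitrobenzoic acid) ≈ 3.4
hydrosulfide (HS⁻): pKₐ(H₂S) ≈ 7 — larger and more polarisable than the oxygen analogue
RS⁻: pKₐ(RSH (a thiol)) ≈ 10.5 — moderately basic; rarely leaves without activation
CH₃O⁻: pKₐ(CH₃OH) ≈ 15.5 — strong base; alkoxides do not leave unassisted
tert-butoxide ((CH₃)₃CO⁻): pKₐ(t-BuOH) ≈ 18 — bulky, strongly basic alkoxide
The question asks for worst first, so the sequence is read in increasing leaving-group ability.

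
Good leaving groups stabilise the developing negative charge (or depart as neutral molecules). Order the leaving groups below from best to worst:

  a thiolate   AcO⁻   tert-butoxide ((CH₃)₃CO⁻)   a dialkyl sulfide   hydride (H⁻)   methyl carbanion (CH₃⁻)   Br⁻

Br⁻ > a dialkyl sulfide > AcO⁻ > a thiolate > tert-butoxide ((CH₃)₃CO⁻) > hydride (H⁻) > methyl carbanion (CH₃⁻)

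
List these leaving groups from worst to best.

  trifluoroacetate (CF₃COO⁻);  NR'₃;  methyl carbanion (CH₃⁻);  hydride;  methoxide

trifluoroacetate (CF₃COO⁻): pKₐ(CF₃COOH) ≈ 0.2 — strongly electron-withdrawing CF₃ stabilises the carboxylate
NR'₃: pKₐ(R'₃NH⁺) ≈ 10.7
methoxide: pKₐ(CH₃OH) ≈ 15.5 — strong base; alkoxides do not leave unassisted
hydride: pKₐ(H₂) ≈ 36 — extremely strong base; leaves only in special hydride-transfer contexts
methyl carbanion (CH₃⁻): pKₐ(CH₄) ≈ 48 — unstabilised carbanion; the worst conceivable leaving group
The question asks for worst first, so the sequence is read in increasing leaving-group ability.

methyl carbanion (CH₃⁻) < hydride < methoxide < NR'₃ < trifluoroacetate (CF₃COO⁻)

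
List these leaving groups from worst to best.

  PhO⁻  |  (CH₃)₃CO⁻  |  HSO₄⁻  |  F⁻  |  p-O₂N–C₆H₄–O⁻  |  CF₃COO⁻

(CH₃)₃CO⁻ < PhO⁻ < p-O₂N–C₆H₄–O⁻ < F⁻ < CF₃COO⁻ < HSO₄⁻

Leaving-group ability tracks the stability of the departed species; conjugate-acid pKₐ is the usual yardstick (lower pKₐ → better LG).
HSO₄⁻: pKₐ(H₂SO₄) ≈ -3 — conjugate base of a strong mineral acid
CF₃COO⁻: pKₐ(CF₃COOH) ≈ 0.2
F⁻: pKₐ(HF) ≈ 3.2 — small and strongly basic; the poor halide leaving group
p-O₂N–C₆H₄–O⁻: pKₐ(p-nitrophenol) ≈ 7.2 — nitro group delocalises the charge; the classic chromogenic LG
PhO⁻: pKₐ(C₆H₅OH (phenol)) ≈ 10 — resonance into the ring helps, but still a poor LG
(CH₃)₃CO⁻: pKₐ(t-BuOH) ≈ 18 — bulky, strongly basic alkoxide
The question asks for worst first, so the sequence is read in increasing leaving-group ability.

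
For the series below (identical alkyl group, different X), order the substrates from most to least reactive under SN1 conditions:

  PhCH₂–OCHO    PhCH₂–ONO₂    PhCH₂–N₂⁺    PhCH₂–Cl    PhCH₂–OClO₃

PhCH₂–N₂⁺ > PhCH₂–OClO₃ > PhCH₂–Cl > PhCH₂–ONO₂ > PhCH₂–OCHO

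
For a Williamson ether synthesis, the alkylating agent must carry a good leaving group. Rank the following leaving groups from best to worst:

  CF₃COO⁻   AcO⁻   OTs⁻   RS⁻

OTs⁻ > CF₃COO⁻ > AcO⁻ > RS⁻

OTs⁻: pKₐ(p-CH₃C₆H₄SO₃H (TsOH)) ≈ -2.8 — resonance-delocalised arenesulfonate
CF₃COO⁻: pKₐ(CF₃COOH) ≈ 0.2 — strongly electron-withdrawing CF₃ stabilises the carboxylate
AcO⁻: pKₐ(CH₃COOH) ≈ 4.8
RS⁻: pKₐ(RSH (a thiol)) ≈ 10.5 — moderately basic; rarely leaves without activation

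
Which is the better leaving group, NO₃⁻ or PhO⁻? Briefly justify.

NO₃⁻

NO₃⁻ is the better leaving group.
pKₐ(HNO₃) ≈ -1.3 versus pKₐ(C₆H₅OH (phenol)) ≈ 10: NO₃⁻ is the much weaker base.
Resonance-delocalised over three oxygens.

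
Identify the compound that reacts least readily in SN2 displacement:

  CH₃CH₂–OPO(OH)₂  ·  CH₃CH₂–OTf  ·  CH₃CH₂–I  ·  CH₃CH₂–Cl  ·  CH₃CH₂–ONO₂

CH₃CH₂–OPO(OH)₂

Identical carbon frameworks mean the comparison reduces to leaving-group quality.
Rank by basicity of the departing species: weakest base leaves most easily.
CH₃CH₂–OTf loses OTf⁻: pKₐ(CF₃SO₃H (triflic acid)) ≈ -14
CH₃CH₂–I loses I⁻: pKₐ(HI) ≈ -10
CH₃CH₂–Cl loses Cl⁻: pKₐ(HCl) ≈ -7
CH₃CH₂–ONO₂ loses NO₃⁻: pKₐ(HNO₃) ≈ -1.3
CH₃CH₂–OPO(OH)₂ loses H₂PO₄⁻: pKₐ(H₃PO₄) ≈ 2.1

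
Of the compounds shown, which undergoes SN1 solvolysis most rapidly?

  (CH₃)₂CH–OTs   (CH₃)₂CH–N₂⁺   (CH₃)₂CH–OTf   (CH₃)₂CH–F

With the same alkyl group throughout, only the leaving group differentiates the rates.
A good leaving group is a weak base: the lower the pKₐ of its conjugate acid, the more readily it departs.
(CH₃)₂CH–N₂⁺ loses N₂: no meaningful conjugate acid; N₂ departs as an exceptionally stable neutral molecule
(CH₃)₂CH–OTf loses OTf⁻: pKₐ(CF₃SO₃H (triflic acid)) ≈ -14
(CH₃)₂CH–OTs loses OTs⁻: pKₐ(p-CH₃C₆H₄SO₃H (TsOH)) ≈ -2.8
(CH₃)₂CH–F loses F⁻: pKₐ(HF) ≈ 3.2

(CH₃)₂CH–N₂⁺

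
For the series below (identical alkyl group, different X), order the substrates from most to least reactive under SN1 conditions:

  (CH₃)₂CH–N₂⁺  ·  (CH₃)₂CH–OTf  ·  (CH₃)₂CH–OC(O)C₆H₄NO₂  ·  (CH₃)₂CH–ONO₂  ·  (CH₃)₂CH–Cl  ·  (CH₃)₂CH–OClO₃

(CH₃)₂CH–N₂⁺ > (CH₃)₂CH–OTf > (CH₃)₂CH–OClO₃ > (CH₃)₂CH–Cl > (CH₃)₂CH–ONO₂ > (CH₃)₂CH–OC(O)C₆H₄NO₂

Identical carbon frameworks mean the comparison reduces to leaving-group quality.
A good leaving group is a weak base: the lower the pKₐ of its conjugate acid, the more readily it departs.
(CH₃)₂CH–N₂⁺ loses N₂: no meaningful conjugate acid; N₂ departs as an exceptionally stable neutral molecule
(CH₃)₂CH–OTf loses OTf⁻: pKₐ(CF₃SO₃H (triflic acid)) ≈ -14
(CH₃)₂CH–OClO₃ loses ClO₄⁻: pKₐ(HClO₄) ≈ -10
(CH₃)₂CH–Cl loses Cl⁻: pKₐ(HCl) ≈ -7
(CH₃)₂CH–ONO₂ loses NO₃⁻: pKₐ(HNO₃) ≈ -1.3
(CH₃)₂CH–OC(O)C₆H₄NO₂ loses p-O₂N–C₆H₄–COO⁻: pKₐ(p-nitrobenzoic acid) ≈ 3.4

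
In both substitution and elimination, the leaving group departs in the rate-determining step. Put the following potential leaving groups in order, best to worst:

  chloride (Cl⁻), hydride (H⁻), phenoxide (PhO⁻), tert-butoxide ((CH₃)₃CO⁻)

chloride (Cl⁻) > phenoxide (PhO⁻) > tert-butoxide ((CH₃)₃CO⁻) > hydride (H⁻)

Leaving-group ability tracks the stability of the departed species; conjugate-acid pKₐ is the usual yardstick (lower pKₐ → better LG).
chloride (Cl⁻): pKₐ(HCl) ≈ -7
phenoxide (PhO⁻): pKₐ(C₆H₅OH (phenol)) ≈ 10
tert-butoxide ((CH₃)₃CO⁻): pKₐ(t-BuOH) ≈ 18
hydride (H⁻): pKₐ(H₂) ≈ 36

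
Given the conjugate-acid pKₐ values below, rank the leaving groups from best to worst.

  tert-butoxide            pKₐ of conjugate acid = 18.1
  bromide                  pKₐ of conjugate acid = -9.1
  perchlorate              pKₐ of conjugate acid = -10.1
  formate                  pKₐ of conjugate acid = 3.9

Lower conjugate-acid pKₐ ⇒ weaker base ⇒ better leaving group.
Sorting by the given values: perchlorate (-10.1), bromide (-9.1), formate (3.9), tert-butoxide (18.1).

perchlorate > bromide > formate > tert-butoxide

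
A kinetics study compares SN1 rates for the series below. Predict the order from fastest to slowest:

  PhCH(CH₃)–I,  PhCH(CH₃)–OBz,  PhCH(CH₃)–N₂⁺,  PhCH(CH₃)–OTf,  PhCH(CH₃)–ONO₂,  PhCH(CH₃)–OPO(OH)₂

PhCH(CH₃)–N₂⁺ > PhCH(CH₃)–OTf > PhCH(CH₃)–I > PhCH(CH₃)–ONO₂ > PhCH(CH₃)–OPO(OH)₂ > PhCH(CH₃)–OBz

Same R in every case — rank the leaving groups.
Leaving-group ability tracks the stability of the departed species; conjugate-acid pKₐ is the usual yardstick (lower pKₐ → better LG).
PhCH(CH₃)–N₂⁺ loses N₂: no meaningful conjugate acid; N₂ departs as an exceptionally stable neutral molecule
PhCH(CH₃)–OTf loses OTf⁻: pKₐ(CF₃SO₃H (triflic acid)) ≈ -14
PhCH(CH₃)–I loses I⁻: pKₐ(HI) ≈ -10
PhCH(CH₃)–ONO₂ loses NO₃⁻: pKₐ(HNO₃) ≈ -1.3
PhCH(CH₃)–OPO(OH)₂ loses H₂PO₄⁻: pKₐ(H₃PO₄) ≈ 2.1
PhCH(CH₃)–OBz loses PhCOO⁻: pKₐ(C₆H₅COOH) ≈ 4.2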